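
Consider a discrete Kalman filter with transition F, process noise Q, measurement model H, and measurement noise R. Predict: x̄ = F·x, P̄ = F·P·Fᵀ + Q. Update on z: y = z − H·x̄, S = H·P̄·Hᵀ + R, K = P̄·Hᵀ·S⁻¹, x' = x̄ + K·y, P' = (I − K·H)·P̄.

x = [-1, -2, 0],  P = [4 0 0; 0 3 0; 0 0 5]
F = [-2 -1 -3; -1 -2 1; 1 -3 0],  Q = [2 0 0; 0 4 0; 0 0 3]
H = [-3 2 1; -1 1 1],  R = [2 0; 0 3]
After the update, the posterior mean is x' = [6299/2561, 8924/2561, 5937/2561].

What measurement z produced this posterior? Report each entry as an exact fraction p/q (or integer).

z = [2, 3]

x̄ = F·x = [4, 5, 5]
P̄ = F·P·Fᵀ + Q = [66 -1 1; -1 25 14; 1 14 34]
S = H·P̄·Hᵀ + R = [792 325; 325 156]
K = P̄·Hᵀ·S⁻¹ = [-738/1379 12403/17927; -28/197 1415/2561; -467/1379 18049/17927]
x' − x̄ = [-3945/2561, -3881/2561, -6868/2561] = K·y
y = (KᵀK)⁻¹·Kᵀ·(x' − x̄) = [-1, -3]
z = y + H·x̄ = [-1, -3] + [3, 6] = [2, 3]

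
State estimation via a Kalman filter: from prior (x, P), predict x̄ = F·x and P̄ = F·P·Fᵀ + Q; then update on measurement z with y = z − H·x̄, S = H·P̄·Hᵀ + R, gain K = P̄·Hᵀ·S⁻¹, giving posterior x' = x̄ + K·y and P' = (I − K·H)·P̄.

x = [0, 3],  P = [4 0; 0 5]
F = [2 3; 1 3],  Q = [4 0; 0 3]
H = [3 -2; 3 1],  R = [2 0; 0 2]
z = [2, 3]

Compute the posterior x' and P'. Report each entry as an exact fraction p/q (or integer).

x' = [43550/48479, 20773/48479]
P' = [5970/48479 3638/48479; 3638/48479 20764/48479]

x̄ = F·x = [9, 9]
P̄ = F·P·Fᵀ + Q = [65 53; 53 52]
y = z − H·x̄ = [-7, -33]
S = H·P̄·Hᵀ + R = [159 322; 322 957]
K = P̄·Hᵀ·S⁻¹ = [5317/48479 10774/48479; -15307/48479 15839/48479]
x' = x̄ + K·y = [43550/48479, 20773/48479]
P' = (I − K·H)·P̄ = [5970/48479 3638/48479; 3638/48479 20764/48479]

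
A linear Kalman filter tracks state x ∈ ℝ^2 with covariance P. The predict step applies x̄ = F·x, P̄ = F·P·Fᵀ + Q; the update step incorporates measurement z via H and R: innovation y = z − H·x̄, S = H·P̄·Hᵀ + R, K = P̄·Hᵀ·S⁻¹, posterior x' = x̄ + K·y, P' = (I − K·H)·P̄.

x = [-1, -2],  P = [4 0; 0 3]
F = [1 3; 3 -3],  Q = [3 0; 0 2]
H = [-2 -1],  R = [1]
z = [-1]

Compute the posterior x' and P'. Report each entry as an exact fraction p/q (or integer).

x' = [-179/71, 423/71]
P' = [2019/142 -3985/142; -3985/142 8005/142]

x̄ = F·x = [-7, 3]
P̄ = F·P·Fᵀ + Q = [34 -15; -15 65]
y = z − H·x̄ = [-12]
S = H·P̄·Hᵀ + R = [142]
K = P̄·Hᵀ·S⁻¹ = [-53/142; -35/142]
x' = x̄ + K·y = [-179/71, 423/71]
P' = (I − K·H)·P̄ = [2019/142 -3985/142; -3985/142 8005/142]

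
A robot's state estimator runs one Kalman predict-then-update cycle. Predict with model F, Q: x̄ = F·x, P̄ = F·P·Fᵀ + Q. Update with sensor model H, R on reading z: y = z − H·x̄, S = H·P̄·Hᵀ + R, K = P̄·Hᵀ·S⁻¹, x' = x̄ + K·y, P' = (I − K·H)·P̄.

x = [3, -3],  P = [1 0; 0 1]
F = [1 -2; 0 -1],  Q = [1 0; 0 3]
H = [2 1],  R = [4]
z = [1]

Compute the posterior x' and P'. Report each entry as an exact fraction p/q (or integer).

x' = [2, -1]
P' = [11/10 -4/5; -4/5 12/5]

x̄ = F·x = [9, 3]
P̄ = F·P·Fᵀ + Q = [6 2; 2 4]
y = z − H·x̄ = [-20]
S = H·P̄·Hᵀ + R = [40]
K = P̄·Hᵀ·S⁻¹ = [7/20; 1/5]
x' = x̄ + K·y = [2, -1]
P' = (I − K·H)·P̄ = [11/10 -4/5; -4/5 12/5]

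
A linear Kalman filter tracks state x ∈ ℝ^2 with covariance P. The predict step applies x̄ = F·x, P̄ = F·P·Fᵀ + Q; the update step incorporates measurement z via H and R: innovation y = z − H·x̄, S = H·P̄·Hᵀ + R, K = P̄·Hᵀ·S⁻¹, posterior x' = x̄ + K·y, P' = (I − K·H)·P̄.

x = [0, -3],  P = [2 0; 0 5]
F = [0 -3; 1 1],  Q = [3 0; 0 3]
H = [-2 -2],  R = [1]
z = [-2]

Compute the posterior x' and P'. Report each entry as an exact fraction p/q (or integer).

x̄ = F·x = [9, -3]
P̄ = F·P·Fᵀ + Q = [48 -15; -15 10]
y = z − H·x̄ = [10]
S = H·P̄·Hᵀ + R = [113]
K = P̄·Hᵀ·S⁻¹ = [-66/113; 10/113]
x' = x̄ + K·y = [357/113, -239/113]
P' = (I − K·H)·P̄ = [1068/113 -1035/113; -1035/113 1030/113]

x' = [357/113, -239/113]
P' = [1068/113 -1035/113; -1035/113 1030/113]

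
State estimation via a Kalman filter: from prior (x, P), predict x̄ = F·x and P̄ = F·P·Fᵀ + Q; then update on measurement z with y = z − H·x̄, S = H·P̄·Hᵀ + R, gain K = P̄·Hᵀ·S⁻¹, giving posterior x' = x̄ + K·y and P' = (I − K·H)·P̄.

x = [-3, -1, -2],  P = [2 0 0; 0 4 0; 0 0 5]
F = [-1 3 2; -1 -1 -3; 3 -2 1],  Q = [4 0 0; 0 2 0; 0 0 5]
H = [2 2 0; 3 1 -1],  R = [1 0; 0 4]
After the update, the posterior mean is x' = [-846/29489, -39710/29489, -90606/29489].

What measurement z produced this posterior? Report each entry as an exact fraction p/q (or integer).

z = [-3, 2]

x̄ = F·x = [-4, 10, -9]
P̄ = F·P·Fᵀ + Q = [62 -40 -20; -40 53 -13; -20 -13 44]
S = H·P̄·Hᵀ + R = [141 224; 224 565]
K = P̄·Hᵀ·S⁻¹ = [-12324/29489 13550/29489; 26786/29489 -13438/29489; -11082/29489 -1713/29489]
x' − x̄ = [117110/29489, -334600/29489, 174795/29489] = K·y
y = (KᵀK)⁻¹·Kᵀ·(x' − x̄) = [-15, -5]
z = y + H·x̄ = [-15, -5] + [12, 7] = [-3, 2]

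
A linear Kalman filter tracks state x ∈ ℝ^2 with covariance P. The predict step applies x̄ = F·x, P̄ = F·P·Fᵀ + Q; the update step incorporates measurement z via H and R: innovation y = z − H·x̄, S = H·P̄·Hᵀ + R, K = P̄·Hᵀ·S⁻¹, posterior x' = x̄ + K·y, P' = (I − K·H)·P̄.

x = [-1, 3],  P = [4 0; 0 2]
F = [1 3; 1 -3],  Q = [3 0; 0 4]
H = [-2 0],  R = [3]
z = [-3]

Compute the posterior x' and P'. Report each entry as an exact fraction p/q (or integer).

x' = [174/103, -666/103]
P' = [75/103 -42/103; -42/103 1894/103]

x̄ = F·x = [8, -10]
P̄ = F·P·Fᵀ + Q = [25 -14; -14 26]
y = z − H·x̄ = [13]
S = H·P̄·Hᵀ + R = [103]
K = P̄·Hᵀ·S⁻¹ = [-50/103; 28/103]
x' = x̄ + K·y = [174/103, -666/103]
P' = (I − K·H)·P̄ = [75/103 -42/103; -42/103 1894/103]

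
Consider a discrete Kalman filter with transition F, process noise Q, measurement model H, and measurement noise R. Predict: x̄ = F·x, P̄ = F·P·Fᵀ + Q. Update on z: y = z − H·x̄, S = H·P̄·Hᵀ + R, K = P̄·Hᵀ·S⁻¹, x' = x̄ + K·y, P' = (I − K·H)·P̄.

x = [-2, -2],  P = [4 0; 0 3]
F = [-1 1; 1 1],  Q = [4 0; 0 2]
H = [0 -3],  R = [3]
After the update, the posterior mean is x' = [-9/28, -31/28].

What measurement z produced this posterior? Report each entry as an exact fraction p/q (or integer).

x̄ = F·x = [0, -4]
P̄ = F·P·Fᵀ + Q = [11 -1; -1 9]
S = H·P̄·Hᵀ + R = [84]
K = P̄·Hᵀ·S⁻¹ = [1/28; -9/28]
x' − x̄ = [-9/28, 81/28] = K·y
y = (KᵀK)⁻¹·Kᵀ·(x' − x̄) = [-9]
z = y + H·x̄ = [-9] + [12] = [3]

z = [3]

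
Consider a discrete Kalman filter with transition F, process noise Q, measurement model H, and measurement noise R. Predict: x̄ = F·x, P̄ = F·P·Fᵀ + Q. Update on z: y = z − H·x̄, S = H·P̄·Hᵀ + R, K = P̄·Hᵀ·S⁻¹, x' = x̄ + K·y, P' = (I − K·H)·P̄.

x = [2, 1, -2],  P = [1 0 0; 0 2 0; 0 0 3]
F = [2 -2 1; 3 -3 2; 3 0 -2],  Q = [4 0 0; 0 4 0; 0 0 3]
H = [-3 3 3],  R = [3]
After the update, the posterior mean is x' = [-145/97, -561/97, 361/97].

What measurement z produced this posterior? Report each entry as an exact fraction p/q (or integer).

z = [-2]

x̄ = F·x = [0, -1, 10]
P̄ = F·P·Fᵀ + Q = [19 24 0; 24 43 -3; 0 -3 24]
S = H·P̄·Hᵀ + R = [291]
K = P̄·Hᵀ·S⁻¹ = [5/97; 16/97; 21/97]
x' − x̄ = [-145/97, -464/97, -609/97] = K·y
y = (KᵀK)⁻¹·Kᵀ·(x' − x̄) = [-29]
z = y + H·x̄ = [-29] + [27] = [-2]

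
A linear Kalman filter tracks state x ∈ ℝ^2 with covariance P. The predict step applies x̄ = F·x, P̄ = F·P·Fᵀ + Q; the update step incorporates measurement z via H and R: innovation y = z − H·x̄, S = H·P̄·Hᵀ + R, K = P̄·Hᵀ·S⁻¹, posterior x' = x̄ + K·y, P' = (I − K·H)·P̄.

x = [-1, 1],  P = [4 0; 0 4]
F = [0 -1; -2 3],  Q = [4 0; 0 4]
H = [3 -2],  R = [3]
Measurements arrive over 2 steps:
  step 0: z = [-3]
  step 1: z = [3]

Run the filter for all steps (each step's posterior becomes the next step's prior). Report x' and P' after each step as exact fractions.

step 0: x' = [37/443, 735/443], P' = [1240/443 1788/443; 1788/443 2904/443]
step 1: x' = [59205/50231, 17359/50231], P' = [85892/50231 116688/50231; 116688/50231 194148/50231]

step 0: x̄ = F·x = [-1, 5]
step 0: P̄ = F·P·Fᵀ + Q = [8 -12; -12 56]
step 0: y = z − H·x̄ = [10]
step 0: S = H·P̄·Hᵀ + R = [443]
step 0: K = P̄·Hᵀ·S⁻¹ = [48/443; -148/443]
step 0: x' = x̄ + K·y = [37/443, 735/443]
step 0: P' = (I − K·H)·P̄ = [1240/443 1788/443; 1788/443 2904/443]
step 1: x̄ = F·x = [-735/443, 2131/443]
step 1: P̄ = F·P·Fᵀ + Q = [4676/443 -5136/443; -5136/443 11412/443]
step 1: y = z − H·x̄ = [7796/443]
step 1: S = H·P̄·Hᵀ + R = [150693/443]
step 1: K = P̄·Hᵀ·S⁻¹ = [8100/50231; -12744/50231]
step 1: x' = x̄ + K·y = [59205/50231, 17359/50231]
step 1: P' = (I − K·H)·P̄ = [85892/50231 116688/50231; 116688/50231 194148/50231]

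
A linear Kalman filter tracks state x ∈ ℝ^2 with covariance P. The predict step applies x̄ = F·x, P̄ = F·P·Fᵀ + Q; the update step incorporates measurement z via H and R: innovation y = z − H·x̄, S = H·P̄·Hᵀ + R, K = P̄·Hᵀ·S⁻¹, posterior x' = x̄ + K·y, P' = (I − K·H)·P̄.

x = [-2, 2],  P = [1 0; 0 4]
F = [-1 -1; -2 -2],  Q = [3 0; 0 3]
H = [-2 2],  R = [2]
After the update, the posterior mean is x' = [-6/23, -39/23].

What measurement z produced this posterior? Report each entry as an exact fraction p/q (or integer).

z = [-3]

x̄ = F·x = [0, 0]
P̄ = F·P·Fᵀ + Q = [8 10; 10 23]
S = H·P̄·Hᵀ + R = [46]
K = P̄·Hᵀ·S⁻¹ = [2/23; 13/23]
x' − x̄ = [-6/23, -39/23] = K·y
y = (KᵀK)⁻¹·Kᵀ·(x' − x̄) = [-3]
z = y + H·x̄ = [-3] + [0] = [-3]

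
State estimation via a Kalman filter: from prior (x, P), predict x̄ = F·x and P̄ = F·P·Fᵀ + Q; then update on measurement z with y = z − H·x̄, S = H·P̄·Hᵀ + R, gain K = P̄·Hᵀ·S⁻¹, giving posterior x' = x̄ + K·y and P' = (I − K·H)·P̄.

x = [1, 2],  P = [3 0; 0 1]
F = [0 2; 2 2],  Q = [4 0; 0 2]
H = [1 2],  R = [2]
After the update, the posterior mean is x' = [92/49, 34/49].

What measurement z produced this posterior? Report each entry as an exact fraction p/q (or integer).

z = [3]

x̄ = F·x = [4, 6]
P̄ = F·P·Fᵀ + Q = [8 4; 4 18]
S = H·P̄·Hᵀ + R = [98]
K = P̄·Hᵀ·S⁻¹ = [8/49; 20/49]
x' − x̄ = [-104/49, -260/49] = K·y
y = (KᵀK)⁻¹·Kᵀ·(x' − x̄) = [-13]
z = y + H·x̄ = [-13] + [16] = [3]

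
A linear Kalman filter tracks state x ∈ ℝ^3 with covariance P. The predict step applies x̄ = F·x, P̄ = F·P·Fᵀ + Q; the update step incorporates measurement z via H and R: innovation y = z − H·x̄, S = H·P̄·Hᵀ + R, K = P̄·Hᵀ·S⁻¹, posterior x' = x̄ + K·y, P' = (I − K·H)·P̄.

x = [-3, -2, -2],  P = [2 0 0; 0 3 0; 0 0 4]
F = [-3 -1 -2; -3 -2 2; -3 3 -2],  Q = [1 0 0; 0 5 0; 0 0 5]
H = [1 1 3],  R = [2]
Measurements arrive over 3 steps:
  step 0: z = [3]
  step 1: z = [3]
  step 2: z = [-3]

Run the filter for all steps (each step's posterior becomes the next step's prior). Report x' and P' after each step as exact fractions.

step 0: x̄ = F·x = [15, 9, 7]
step 0: P̄ = F·P·Fᵀ + Q = [38 8 25; 8 51 -16; 25 -16 66]
step 0: y = z − H·x̄ = [-42]
step 0: S = H·P̄·Hᵀ + R = [755]
step 0: K = P̄·Hᵀ·S⁻¹ = [121/755; 11/755; 207/755]
step 0: x' = x̄ + K·y = [6243/755, 6333/755, -3409/755]
step 0: P' = (I − K·H)·P̄ = [14049/755 4709/755 -6172/755; 4709/755 38384/755 -14357/755; -6172/755 -14357/755 6981/755]
step 1: x̄ = F·x = [-18244/755, -38213/755, 7088/755]
step 1: P̄ = F·P·Fᵀ + Q = [90266/755 188952/755 -5677/755; 188952/755 557104/755 -289484/755; -5677/755 -289484/755 517054/755]
step 1: y = z − H·x̄ = [37458/755]
step 1: S = H·P̄·Hᵀ + R = [3909304/755]
step 1: K = P̄·Hᵀ·S⁻¹ = [262187/3909304; -30599/977326; 1256001/3909304]
step 1: x' = x̄ + K·y = [-40728703/1954652, -25491878/488663, 49507571/1954652]
step 1: P' = (I − K·H)·P̄ = [376338029/3909304 255219023/977326 -465563249/3909304; 255219023/977326 358097370/488663 -323824987/977326; -465563249/3909304 -323824987/977326 587791733/3909304]
step 2: x̄ = F·x = [125138479/1954652, 425136275/1954652, -282731569/1954652]
step 2: P̄ = F·P·Fᵀ + Q = [3964195229/3909304 13362718181/3909304 -9386943435/3909304; 13362718181/3909304 45416543229/3909304 -32168426187/3909304; -9386943435/3909304 -32168426187/3909304 23121837085/3909304]
step 2: y = z − H·x̄ = [292055997/1954652]
step 2: S = H·P̄·Hᵀ + R = [34878309461/3909304]
step 2: K = P̄·Hᵀ·S⁻¹ = [-10833916895/34878309461; -37726017151/34878309461; 27810141633/34878309461]
step 2: x' = x̄ + K·y = [614180015602/34878309461, 1949157707189/34878309461, -889713625054/34878309461]
step 2: P' = (I − K·H)·P̄ = [5343834266436/34878309461 14669743095899/34878309461 -6678415065375/34878309461; 14669743095899/34878309461 41132610641792/34878309461 -18625935257331/34878309461; -6678415065375/34878309461 -18625935257331/34878309461 8453323535324/34878309461]

step 0: x' = [6243/755, 6333/755, -3409/755], P' = [14049/755 4709/755 -6172/755; 4709/755 38384/755 -14357/755; -6172/755 -14357/755 6981/755]
step 1: x' = [-40728703/1954652, -25491878/488663, 49507571/1954652], P' = [376338029/3909304 255219023/977326 -465563249/3909304; 255219023/977326 358097370/488663 -323824987/977326; -465563249/3909304 -323824987/977326 587791733/3909304]
step 2: x' = [614180015602/34878309461, 1949157707189/34878309461, -889713625054/34878309461], P' = [5343834266436/34878309461 14669743095899/34878309461 -6678415065375/34878309461; 14669743095899/34878309461 41132610641792/34878309461 -18625935257331/34878309461; -6678415065375/34878309461 -18625935257331/34878309461 8453323535324/34878309461]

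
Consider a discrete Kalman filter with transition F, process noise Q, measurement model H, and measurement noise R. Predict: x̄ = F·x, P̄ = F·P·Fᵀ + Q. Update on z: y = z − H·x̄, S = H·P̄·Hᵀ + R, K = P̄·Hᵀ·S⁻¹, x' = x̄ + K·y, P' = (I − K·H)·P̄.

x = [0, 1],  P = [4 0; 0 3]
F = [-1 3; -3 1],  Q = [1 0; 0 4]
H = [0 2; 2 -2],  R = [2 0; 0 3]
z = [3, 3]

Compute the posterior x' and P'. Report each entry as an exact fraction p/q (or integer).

x' = [23660/7873, 11786/7873]
P' = [9446/7873 3803/7873; 3803/7873 3869/7873]

x̄ = F·x = [3, 1]
P̄ = F·P·Fᵀ + Q = [32 21; 21 43]
y = z − H·x̄ = [1, -1]
S = H·P̄·Hᵀ + R = [174 -88; -88 135]
K = P̄·Hᵀ·S⁻¹ = [3803/7873 3762/7873; 3869/7873 -44/7873]
x' = x̄ + K·y = [23660/7873, 11786/7873]
P' = (I − K·H)·P̄ = [9446/7873 3803/7873; 3803/7873 3869/7873]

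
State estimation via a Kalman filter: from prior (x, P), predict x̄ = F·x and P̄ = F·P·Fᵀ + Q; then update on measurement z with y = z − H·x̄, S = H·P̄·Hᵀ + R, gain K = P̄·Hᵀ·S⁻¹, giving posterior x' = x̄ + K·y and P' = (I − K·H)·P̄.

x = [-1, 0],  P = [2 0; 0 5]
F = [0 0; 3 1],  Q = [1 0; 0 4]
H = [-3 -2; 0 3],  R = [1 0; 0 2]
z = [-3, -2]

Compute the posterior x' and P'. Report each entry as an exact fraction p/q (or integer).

x̄ = F·x = [0, -3]
P̄ = F·P·Fᵀ + Q = [1 0; 0 27]
y = z − H·x̄ = [-9, 7]
S = H·P̄·Hᵀ + R = [118 -162; -162 245]
K = P̄·Hᵀ·S⁻¹ = [-735/2666 -243/1333; -54/1333 405/1333]
x' = x̄ + K·y = [3213/2666, -678/1333]
P' = (I − K·H)·P̄ = [461/2666 -162/1333; -162/1333 270/1333]

x' = [3213/2666, -678/1333]
P' = [461/2666 -162/1333; -162/1333 270/1333]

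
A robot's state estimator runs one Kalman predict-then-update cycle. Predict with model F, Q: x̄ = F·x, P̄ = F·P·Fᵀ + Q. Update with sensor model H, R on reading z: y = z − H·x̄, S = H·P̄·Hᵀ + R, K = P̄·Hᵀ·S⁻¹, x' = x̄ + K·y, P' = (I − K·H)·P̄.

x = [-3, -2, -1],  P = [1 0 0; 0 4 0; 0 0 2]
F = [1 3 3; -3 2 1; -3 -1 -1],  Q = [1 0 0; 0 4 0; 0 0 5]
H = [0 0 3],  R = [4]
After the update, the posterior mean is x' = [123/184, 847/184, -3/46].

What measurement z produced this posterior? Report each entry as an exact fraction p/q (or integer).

x̄ = F·x = [-12, 4, 12]
P̄ = F·P·Fᵀ + Q = [56 27 -21; 27 31 -1; -21 -1 20]
S = H·P̄·Hᵀ + R = [184]
K = P̄·Hᵀ·S⁻¹ = [-63/184; -3/184; 15/46]
x' − x̄ = [2331/184, 111/184, -555/46] = K·y
y = (KᵀK)⁻¹·Kᵀ·(x' − x̄) = [-37]
z = y + H·x̄ = [-37] + [36] = [-1]

z = [-1]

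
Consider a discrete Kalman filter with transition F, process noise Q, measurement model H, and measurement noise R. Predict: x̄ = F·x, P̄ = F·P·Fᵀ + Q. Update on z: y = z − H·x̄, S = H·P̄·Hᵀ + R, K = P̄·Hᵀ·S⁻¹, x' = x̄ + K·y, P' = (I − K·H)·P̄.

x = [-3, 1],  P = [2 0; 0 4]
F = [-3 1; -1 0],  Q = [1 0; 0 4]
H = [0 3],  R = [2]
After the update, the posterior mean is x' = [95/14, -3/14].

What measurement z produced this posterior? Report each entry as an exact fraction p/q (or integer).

z = [-1]

x̄ = F·x = [10, 3]
P̄ = F·P·Fᵀ + Q = [23 6; 6 6]
S = H·P̄·Hᵀ + R = [56]
K = P̄·Hᵀ·S⁻¹ = [9/28; 9/28]
x' − x̄ = [-45/14, -45/14] = K·y
y = (KᵀK)⁻¹·Kᵀ·(x' − x̄) = [-10]
z = y + H·x̄ = [-10] + [9] = [-1]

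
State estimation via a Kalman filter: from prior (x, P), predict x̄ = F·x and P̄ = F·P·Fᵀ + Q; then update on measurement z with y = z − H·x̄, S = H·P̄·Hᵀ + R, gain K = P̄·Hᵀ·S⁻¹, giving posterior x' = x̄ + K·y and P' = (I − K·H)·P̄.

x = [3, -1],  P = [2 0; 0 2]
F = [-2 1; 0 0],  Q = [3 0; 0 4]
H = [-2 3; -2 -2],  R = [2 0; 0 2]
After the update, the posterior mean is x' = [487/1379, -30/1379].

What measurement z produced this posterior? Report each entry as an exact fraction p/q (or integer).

x̄ = F·x = [-7, 0]
P̄ = F·P·Fᵀ + Q = [13 0; 0 4]
S = H·P̄·Hᵀ + R = [90 28; 28 70]
K = P̄·Hᵀ·S⁻¹ = [-39/197 -403/1379; 38/197 -264/1379]
x' − x̄ = [10140/1379, -30/1379] = K·y
y = (KᵀK)⁻¹·Kᵀ·(x' − x̄) = [-15, -15]
z = y + H·x̄ = [-15, -15] + [14, 14] = [-1, -1]

z = [-1, -1]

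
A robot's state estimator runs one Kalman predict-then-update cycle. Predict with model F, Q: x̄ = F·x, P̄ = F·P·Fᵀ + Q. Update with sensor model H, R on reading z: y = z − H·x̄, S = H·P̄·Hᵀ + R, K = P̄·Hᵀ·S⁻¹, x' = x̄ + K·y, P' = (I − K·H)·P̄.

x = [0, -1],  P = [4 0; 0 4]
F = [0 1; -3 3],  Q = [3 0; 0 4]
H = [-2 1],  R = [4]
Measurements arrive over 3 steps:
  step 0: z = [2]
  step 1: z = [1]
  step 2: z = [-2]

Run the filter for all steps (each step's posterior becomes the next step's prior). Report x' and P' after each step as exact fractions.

step 0: x̄ = F·x = [-1, -3]
step 0: P̄ = F·P·Fᵀ + Q = [7 12; 12 76]
step 0: y = z − H·x̄ = [3]
step 0: S = H·P̄·Hᵀ + R = [60]
step 0: K = P̄·Hᵀ·S⁻¹ = [-1/30; 13/15]
step 0: x' = x̄ + K·y = [-11/10, -2/5]
step 0: P' = (I − K·H)·P̄ = [104/15 206/15; 206/15 464/15]
step 1: x̄ = F·x = [-2/5, 21/10]
step 1: P̄ = F·P·Fᵀ + Q = [509/15 258/5; 258/5 488/5]
step 1: y = z − H·x̄ = [-19/10]
step 1: S = H·P̄·Hᵀ + R = [464/15]
step 1: K = P̄·Hᵀ·S⁻¹ = [-61/116; -21/116]
step 1: x' = x̄ + K·y = [139/232, 567/232]
step 1: P' = (I − K·H)·P̄ = [736/29 1411/29; 1411/29 2801/29]
step 2: x̄ = F·x = [567/232, 321/58]
step 2: P̄ = F·P·Fᵀ + Q = [2888/29 4170/29; 4170/29 6551/29]
step 2: y = z − H·x̄ = [-307/116]
step 2: S = H·P̄·Hᵀ + R = [1539/29]
step 2: K = P̄·Hᵀ·S⁻¹ = [-1606/1539; -1789/1539]
step 2: x' = x̄ + K·y = [64093/12312, 53009/6156]
step 2: P' = (I − K·H)·P̄ = [64324/1539 122224/1539; 122224/1539 237292/1539]

step 0: x' = [-11/10, -2/5], P' = [104/15 206/15; 206/15 464/15]
step 1: x' = [139/232, 567/232], P' = [736/29 1411/29; 1411/29 2801/29]
step 2: x' = [64093/12312, 53009/6156], P' = [64324/1539 122224/1539; 122224/1539 237292/1539]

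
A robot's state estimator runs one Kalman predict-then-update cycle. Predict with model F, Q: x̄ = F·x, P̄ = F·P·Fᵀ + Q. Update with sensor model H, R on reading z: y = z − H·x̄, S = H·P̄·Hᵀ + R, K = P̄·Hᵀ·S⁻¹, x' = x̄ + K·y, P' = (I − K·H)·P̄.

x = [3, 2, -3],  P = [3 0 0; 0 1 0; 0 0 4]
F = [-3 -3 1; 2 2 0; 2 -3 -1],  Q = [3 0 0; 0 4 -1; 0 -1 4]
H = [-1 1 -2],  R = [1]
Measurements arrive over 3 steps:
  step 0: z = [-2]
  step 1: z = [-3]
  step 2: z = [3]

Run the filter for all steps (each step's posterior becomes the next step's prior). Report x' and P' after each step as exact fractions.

step 0: x̄ = F·x = [-18, 10, 3]
step 0: P̄ = F·P·Fᵀ + Q = [43 -24 -13; -24 20 5; -13 5 29]
step 0: y = z − H·x̄ = [-24]
step 0: S = H·P̄·Hᵀ + R = [156]
step 0: K = P̄·Hᵀ·S⁻¹ = [-41/156; 17/78; -10/39]
step 0: x' = x̄ + K·y = [-152/13, 62/13, 119/13]
step 0: P' = (I − K·H)·P̄ = [5027/156 -1175/78 -917/39; -1175/78 491/39 535/39; -917/39 535/39 731/39]
step 1: x̄ = F·x = [389/13, -180/13, -609/13]
step 1: P̄ = F·P·Fᵀ + Q = [33179/156 -8401/78 -3400/13; -8401/78 2447/39 1327/13; -3400/13 1327/13 8087/13]
step 1: y = z − H·x̄ = [-688/13]
step 1: S = H·P̄·Hᵀ + R = [238007/156]
step 1: K = P̄·Hᵀ·S⁻¹ = [4517/34001; -478/21637; -137364/238007]
step 1: x' = x̄ + K·y = [778361/34001, -274292/21637, -3879987/238007]
step 1: P' = (I − K·H)·P̄ = [6316001/34001 -319076/3091 -4915177/34001; -319076/3091 121952/1967 1787741/21637; -4915177/34001 1787741/21637 27104377/238007]
step 2: x̄ = F·x = [-145116/3091, 4862630/238007, 23828677/238007]
step 2: P̄ = F·P·Fᵀ + Q = [241723/281 -1148898/3091 -5263746/3091; -1148898/3091 40274008/238007 166692749/238007; -5263746/3091 166692749/238007 888152247/238007]
step 2: y = z − H·x̄ = [4619259/34001]
step 2: S = H·P̄·Hᵀ + R = [240969416/34001]
step 2: K = P̄·Hᵀ·S⁻¹ = [73916051/240969416; -3654399/30121177; -172043329/240969416]
step 2: x' = x̄ + K·y = [-1271030607/240969416, 832441123/210848239, 5264360155/1686785912]
step 2: P' = (I − K·H)·P̄ = [46598843327/240969416 -3251346057/30121177 -36341763917/240969416; -3251346057/30121177 13683160160/210848239 18234081676/210848239; -36341763917/240969416 18234081676/210848239 200734652065/1686785912]

step 0: x' = [-152/13, 62/13, 119/13], P' = [5027/156 -1175/78 -917/39; -1175/78 491/39 535/39; -917/39 535/39 731/39]
step 1: x' = [778361/34001, -274292/21637, -3879987/238007], P' = [6316001/34001 -319076/3091 -4915177/34001; -319076/3091 121952/1967 1787741/21637; -4915177/34001 1787741/21637 27104377/238007]
step 2: x' = [-1271030607/240969416, 832441123/210848239, 5264360155/1686785912], P' = [46598843327/240969416 -3251346057/30121177 -36341763917/240969416; -3251346057/30121177 13683160160/210848239 18234081676/210848239; -36341763917/240969416 18234081676/210848239 200734652065/1686785912]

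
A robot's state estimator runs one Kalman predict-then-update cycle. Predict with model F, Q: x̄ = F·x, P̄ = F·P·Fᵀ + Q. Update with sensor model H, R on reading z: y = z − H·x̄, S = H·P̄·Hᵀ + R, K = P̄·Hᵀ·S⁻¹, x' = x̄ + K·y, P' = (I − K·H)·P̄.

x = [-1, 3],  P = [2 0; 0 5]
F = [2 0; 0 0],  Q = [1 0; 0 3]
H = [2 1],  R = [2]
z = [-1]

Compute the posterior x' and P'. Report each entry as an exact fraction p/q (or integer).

x̄ = F·x = [-2, 0]
P̄ = F·P·Fᵀ + Q = [9 0; 0 3]
y = z − H·x̄ = [3]
S = H·P̄·Hᵀ + R = [41]
K = P̄·Hᵀ·S⁻¹ = [18/41; 3/41]
x' = x̄ + K·y = [-28/41, 9/41]
P' = (I − K·H)·P̄ = [45/41 -54/41; -54/41 114/41]

x' = [-28/41, 9/41]
P' = [45/41 -54/41; -54/41 114/41]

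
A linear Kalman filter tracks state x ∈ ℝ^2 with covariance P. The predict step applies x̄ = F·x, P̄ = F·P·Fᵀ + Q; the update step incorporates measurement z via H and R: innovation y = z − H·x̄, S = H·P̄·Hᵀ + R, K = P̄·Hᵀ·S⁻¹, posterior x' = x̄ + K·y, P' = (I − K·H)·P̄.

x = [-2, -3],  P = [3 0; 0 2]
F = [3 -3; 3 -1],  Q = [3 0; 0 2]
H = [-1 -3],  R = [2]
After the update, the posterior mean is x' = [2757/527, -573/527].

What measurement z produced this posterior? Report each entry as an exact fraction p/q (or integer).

z = [-2]

x̄ = F·x = [3, -3]
P̄ = F·P·Fᵀ + Q = [48 33; 33 31]
S = H·P̄·Hᵀ + R = [527]
K = P̄·Hᵀ·S⁻¹ = [-147/527; -126/527]
x' − x̄ = [1176/527, 1008/527] = K·y
y = (KᵀK)⁻¹·Kᵀ·(x' − x̄) = [-8]
z = y + H·x̄ = [-8] + [6] = [-2]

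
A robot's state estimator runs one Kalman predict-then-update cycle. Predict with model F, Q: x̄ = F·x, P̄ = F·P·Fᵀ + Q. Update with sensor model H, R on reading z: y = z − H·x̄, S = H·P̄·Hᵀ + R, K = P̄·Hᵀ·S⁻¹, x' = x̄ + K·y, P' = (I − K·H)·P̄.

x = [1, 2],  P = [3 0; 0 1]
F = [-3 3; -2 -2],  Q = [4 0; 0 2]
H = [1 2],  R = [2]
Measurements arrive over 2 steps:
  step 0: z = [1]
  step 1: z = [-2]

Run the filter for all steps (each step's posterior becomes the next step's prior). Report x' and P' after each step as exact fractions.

step 0: x̄ = F·x = [3, -6]
step 0: P̄ = F·P·Fᵀ + Q = [40 12; 12 18]
step 0: y = z − H·x̄ = [10]
step 0: S = H·P̄·Hᵀ + R = [162]
step 0: K = P̄·Hᵀ·S⁻¹ = [32/81; 8/27]
step 0: x' = x̄ + K·y = [563/81, -82/27]
step 0: P' = (I − K·H)·P̄ = [1192/81 -188/27; -188/27 34/9]
step 1: x̄ = F·x = [-809/27, -634/81]
step 1: P̄ = F·P·Fᵀ + Q = [2662/9 1772/27; 1772/27 1642/81]
step 1: y = z − H·x̄ = [3533/81]
step 1: S = H·P̄·Hᵀ + R = [51952/81]
step 1: K = P̄·Hᵀ·S⁻¹ = [17295/25976; 1075/6494]
step 1: x' = x̄ + K·y = [-23957/25976, -3941/6494]
step 1: P' = (I − K·H)·P̄ = [148759/12988 -16433/3247; -16433/3247 8754/3247]

step 0: x' = [563/81, -82/27], P' = [1192/81 -188/27; -188/27 34/9]
step 1: x' = [-23957/25976, -3941/6494], P' = [148759/12988 -16433/3247; -16433/3247 8754/3247]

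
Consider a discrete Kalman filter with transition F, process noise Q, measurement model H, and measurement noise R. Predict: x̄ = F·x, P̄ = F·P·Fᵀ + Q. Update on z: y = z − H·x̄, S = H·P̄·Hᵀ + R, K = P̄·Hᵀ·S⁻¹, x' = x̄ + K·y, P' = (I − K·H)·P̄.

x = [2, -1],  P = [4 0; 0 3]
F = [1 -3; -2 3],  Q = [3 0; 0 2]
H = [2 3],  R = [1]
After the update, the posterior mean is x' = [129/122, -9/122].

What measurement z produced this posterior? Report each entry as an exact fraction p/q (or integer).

x̄ = F·x = [5, -7]
P̄ = F·P·Fᵀ + Q = [34 -35; -35 45]
S = H·P̄·Hᵀ + R = [122]
K = P̄·Hᵀ·S⁻¹ = [-37/122; 65/122]
x' − x̄ = [-481/122, 845/122] = K·y
y = (KᵀK)⁻¹·Kᵀ·(x' − x̄) = [13]
z = y + H·x̄ = [13] + [-11] = [2]

z = [2]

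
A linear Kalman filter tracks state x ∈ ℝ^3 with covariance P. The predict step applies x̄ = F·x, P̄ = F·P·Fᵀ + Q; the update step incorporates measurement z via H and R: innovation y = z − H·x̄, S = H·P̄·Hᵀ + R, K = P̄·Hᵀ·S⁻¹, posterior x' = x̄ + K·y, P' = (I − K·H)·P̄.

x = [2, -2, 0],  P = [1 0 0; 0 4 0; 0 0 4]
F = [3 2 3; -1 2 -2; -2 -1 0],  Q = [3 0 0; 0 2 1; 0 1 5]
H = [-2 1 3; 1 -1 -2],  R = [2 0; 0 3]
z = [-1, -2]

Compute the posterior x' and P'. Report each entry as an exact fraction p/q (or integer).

x̄ = F·x = [2, -6, -2]
P̄ = F·P·Fᵀ + Q = [64 -11 -14; -11 35 -5; -14 -5 13]
y = z − H·x̄ = [15, -14]
S = H·P̄·Hᵀ + R = [592 -347; -347 212]
K = P̄·Hᵀ·S⁻¹ = [-2631/5095 -1831/5095; -3588/5095 -6738/5095; 999/5095 794/5095]
x' = x̄ + K·y = [-3641/5095, 9942/5095, -6321/5095]
P' = (I − K·H)·P̄ = [38462/5095 -11459/5095 27707/5095; -11459/5095 86453/5095 -38849/5095; 27707/5095 -38849/5095 32087/5095]

x' = [-3641/5095, 9942/5095, -6321/5095]
P' = [38462/5095 -11459/5095 27707/5095; -11459/5095 86453/5095 -38849/5095; 27707/5095 -38849/5095 32087/5095]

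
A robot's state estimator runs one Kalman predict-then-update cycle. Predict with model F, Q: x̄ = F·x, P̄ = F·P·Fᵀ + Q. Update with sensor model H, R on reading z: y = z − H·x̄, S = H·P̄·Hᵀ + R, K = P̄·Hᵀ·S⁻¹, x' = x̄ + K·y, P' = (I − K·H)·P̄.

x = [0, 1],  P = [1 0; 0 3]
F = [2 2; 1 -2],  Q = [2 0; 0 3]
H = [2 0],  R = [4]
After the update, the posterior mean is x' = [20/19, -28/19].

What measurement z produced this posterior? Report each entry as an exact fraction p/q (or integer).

x̄ = F·x = [2, -2]
P̄ = F·P·Fᵀ + Q = [18 -10; -10 16]
S = H·P̄·Hᵀ + R = [76]
K = P̄·Hᵀ·S⁻¹ = [9/19; -5/19]
x' − x̄ = [-18/19, 10/19] = K·y
y = (KᵀK)⁻¹·Kᵀ·(x' − x̄) = [-2]
z = y + H·x̄ = [-2] + [4] = [2]

z = [2]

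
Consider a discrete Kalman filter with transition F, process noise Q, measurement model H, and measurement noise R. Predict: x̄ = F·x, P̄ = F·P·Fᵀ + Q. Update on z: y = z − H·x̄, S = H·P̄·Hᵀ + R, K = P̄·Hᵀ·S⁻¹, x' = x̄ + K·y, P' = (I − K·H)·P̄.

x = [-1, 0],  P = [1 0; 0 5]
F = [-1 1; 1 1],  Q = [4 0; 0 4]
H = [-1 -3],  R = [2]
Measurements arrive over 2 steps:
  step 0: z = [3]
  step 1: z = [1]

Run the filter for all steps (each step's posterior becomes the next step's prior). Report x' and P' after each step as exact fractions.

step 0: x' = [52/63, -80/63], P' = [388/63 -122/63; -122/63 52/63]
step 1: x' = [-368/171, 20/57], P' = [2536/171 -848/171; -848/171 320/171]

step 0: x̄ = F·x = [1, -1]
step 0: P̄ = F·P·Fᵀ + Q = [10 4; 4 10]
step 0: y = z − H·x̄ = [1]
step 0: S = H·P̄·Hᵀ + R = [126]
step 0: K = P̄·Hᵀ·S⁻¹ = [-11/63; -17/63]
step 0: x' = x̄ + K·y = [52/63, -80/63]
step 0: P' = (I − K·H)·P̄ = [388/63 -122/63; -122/63 52/63]
step 1: x̄ = F·x = [-44/21, -4/9]
step 1: P̄ = F·P·Fᵀ + Q = [104/7 -16/3; -16/3 64/9]
step 1: y = z − H·x̄ = [-17/7]
step 1: S = H·P̄·Hᵀ + R = [342/7]
step 1: K = P̄·Hᵀ·S⁻¹ = [4/171; -56/171]
step 1: x' = x̄ + K·y = [-368/171, 20/57]
step 1: P' = (I − K·H)·P̄ = [2536/171 -848/171; -848/171 320/171]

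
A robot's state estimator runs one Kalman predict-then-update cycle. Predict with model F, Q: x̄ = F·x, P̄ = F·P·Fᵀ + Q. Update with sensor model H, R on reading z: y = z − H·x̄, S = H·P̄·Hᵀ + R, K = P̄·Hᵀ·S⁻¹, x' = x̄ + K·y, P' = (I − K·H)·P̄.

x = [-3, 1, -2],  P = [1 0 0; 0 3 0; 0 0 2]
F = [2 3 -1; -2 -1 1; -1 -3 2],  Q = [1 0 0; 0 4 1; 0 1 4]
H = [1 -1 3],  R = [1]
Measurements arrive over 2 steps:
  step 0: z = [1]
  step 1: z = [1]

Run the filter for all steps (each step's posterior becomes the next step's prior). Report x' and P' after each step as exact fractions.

step 0: x̄ = F·x = [-1, 3, -4]
step 0: P̄ = F·P·Fᵀ + Q = [34 -15 -33; -15 13 16; -33 16 40]
step 0: y = z − H·x̄ = [17]
step 0: S = H·P̄·Hᵀ + R = [144]
step 0: K = P̄·Hᵀ·S⁻¹ = [-25/72; 5/36; 71/144]
step 0: x' = x̄ + K·y = [-497/72, 193/36, 631/144]
step 0: P' = (I − K·H)·P̄ = [599/36 -145/18 -601/72; -145/18 92/9 221/36; -601/72 221/36 719/144]
step 1: x̄ = F·x = [-101/48, 1847/144, -5/12]
step 1: P̄ = F·P·Fᵀ + Q = [1031/16 -2237/48 -197/4; -2237/48 10751/144 355/12; -197/4 355/12 44]
step 1: y = z − H·x̄ = [1237/72]
step 1: S = H·P̄·Hᵀ + R = [5627/36]
step 1: K = P̄·Hᵀ·S⁻¹ = [-2643/11254; -2341/11254; 1914/5627]
step 1: x' = x̄ + K·y = [-138177/22508, 208257/22508, 30539/5627]
step 1: P' = (I − K·H)·P̄ = [1256319/22508 -1220835/22508 -206870/5627; -1220835/22508 1528211/22508 228697/5627; -206870/5627 228697/5627 145827/5627]

step 0: x' = [-497/72, 193/36, 631/144], P' = [599/36 -145/18 -601/72; -145/18 92/9 221/36; -601/72 221/36 719/144]
step 1: x' = [-138177/22508, 208257/22508, 30539/5627], P' = [1256319/22508 -1220835/22508 -206870/5627; -1220835/22508 1528211/22508 228697/5627; -206870/5627 228697/5627 145827/5627]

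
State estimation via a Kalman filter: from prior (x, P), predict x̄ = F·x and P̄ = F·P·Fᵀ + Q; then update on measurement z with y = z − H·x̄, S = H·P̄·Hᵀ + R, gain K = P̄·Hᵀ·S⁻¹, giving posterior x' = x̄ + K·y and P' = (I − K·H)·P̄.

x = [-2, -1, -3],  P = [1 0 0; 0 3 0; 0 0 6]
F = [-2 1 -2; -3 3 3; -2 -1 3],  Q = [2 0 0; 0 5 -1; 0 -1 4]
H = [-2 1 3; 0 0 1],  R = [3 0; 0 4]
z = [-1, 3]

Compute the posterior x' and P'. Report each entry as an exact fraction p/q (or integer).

x' = [30637/6243, 377/6243, 18113/6243]
P' = [118747/12486 185045/12486 7630/6243; 185045/12486 495709/12486 -18910/6243; 7630/6243 -18910/6243 12020/6243]

x̄ = F·x = [9, -6, -4]
P̄ = F·P·Fᵀ + Q = [33 -21 -35; -21 95 50; -35 50 65]
y = z − H·x̄ = [35, 7]
S = H·P̄·Hᵀ + R = [1619 315; 315 69]
K = P̄·Hᵀ·S⁻¹ = [-741/4162 3815/12486; 1351/4162 -9455/12486; 210/2081 3005/6243]
x' = x̄ + K·y = [30637/6243, 377/6243, 18113/6243]
P' = (I − K·H)·P̄ = [118747/12486 185045/12486 7630/6243; 185045/12486 495709/12486 -18910/6243; 7630/6243 -18910/6243 12020/6243]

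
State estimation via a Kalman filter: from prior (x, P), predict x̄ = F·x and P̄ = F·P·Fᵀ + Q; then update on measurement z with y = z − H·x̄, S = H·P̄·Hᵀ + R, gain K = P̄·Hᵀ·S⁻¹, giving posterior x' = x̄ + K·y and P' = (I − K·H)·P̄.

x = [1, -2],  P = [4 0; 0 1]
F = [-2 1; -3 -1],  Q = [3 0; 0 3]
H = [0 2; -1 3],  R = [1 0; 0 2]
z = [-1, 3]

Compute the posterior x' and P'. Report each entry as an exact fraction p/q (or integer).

x̄ = F·x = [-4, -1]
P̄ = F·P·Fᵀ + Q = [20 23; 23 40]
y = z − H·x̄ = [1, 2]
S = H·P̄·Hᵀ + R = [161 194; 194 244]
K = P̄·Hᵀ·S⁻¹ = [859/824 -1035/1648; 351/824 97/1648]
x' = x̄ + K·y = [-434/103, -47/103]
P' = (I − K·H)·P̄ = [4647/1648 859/1648; 859/1648 351/1648]

x' = [-434/103, -47/103]
P' = [4647/1648 859/1648; 859/1648 351/1648]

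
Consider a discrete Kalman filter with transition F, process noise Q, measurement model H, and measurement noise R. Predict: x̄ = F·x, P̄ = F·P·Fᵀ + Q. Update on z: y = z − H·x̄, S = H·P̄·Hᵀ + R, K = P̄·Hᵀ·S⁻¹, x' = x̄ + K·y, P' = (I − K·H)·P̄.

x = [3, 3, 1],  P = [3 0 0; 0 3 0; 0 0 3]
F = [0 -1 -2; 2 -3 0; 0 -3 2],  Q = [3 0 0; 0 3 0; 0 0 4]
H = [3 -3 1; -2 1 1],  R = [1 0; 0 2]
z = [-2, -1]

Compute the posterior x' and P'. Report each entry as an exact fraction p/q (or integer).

x' = [-91207/17849, -109866/17849, -7199/1373]
P' = [235098/17849 292365/17849 13179/1373; 292365/17849 366888/17849 16806/1373; 13179/1373 16806/1373 11174/1373]

x̄ = F·x = [-5, -3, -7]
P̄ = F·P·Fᵀ + Q = [18 9 -3; 9 42 27; -3 27 43]
y = z − H·x̄ = [11, -1]
S = H·P̄·Hᵀ + R = [242 -167; -167 189]
K = P̄·Hᵀ·S⁻¹ = [-474/17849 -3252/17849; -5091/17849 318/17849; 293/1373 811/1373]
x' = x̄ + K·y = [-91207/17849, -109866/17849, -7199/1373]
P' = (I − K·H)·P̄ = [235098/17849 292365/17849 13179/1373; 292365/17849 366888/17849 16806/1373; 13179/1373 16806/1373 11174/1373]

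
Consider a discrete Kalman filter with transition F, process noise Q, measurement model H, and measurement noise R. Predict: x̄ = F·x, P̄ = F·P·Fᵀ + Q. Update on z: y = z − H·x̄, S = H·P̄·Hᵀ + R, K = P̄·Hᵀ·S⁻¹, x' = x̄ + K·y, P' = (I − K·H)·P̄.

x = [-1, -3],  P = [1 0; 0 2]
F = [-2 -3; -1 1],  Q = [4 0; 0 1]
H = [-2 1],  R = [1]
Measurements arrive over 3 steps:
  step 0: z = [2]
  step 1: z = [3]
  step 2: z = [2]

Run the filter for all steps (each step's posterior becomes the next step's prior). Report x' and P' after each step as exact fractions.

step 0: x̄ = F·x = [11, -2]
step 0: P̄ = F·P·Fᵀ + Q = [26 -4; -4 4]
step 0: y = z − H·x̄ = [26]
step 0: S = H·P̄·Hᵀ + R = [125]
step 0: K = P̄·Hᵀ·S⁻¹ = [-56/125; 12/125]
step 0: x' = x̄ + K·y = [-81/125, 62/125]
step 0: P' = (I − K·H)·P̄ = [114/125 172/125; 172/125 356/125]
step 1: x̄ = F·x = [-24/125, 143/125]
step 1: P̄ = F·P·Fᵀ + Q = [6224/125 -668/125; -668/125 251/125]
step 1: y = z − H·x̄ = [184/125]
step 1: S = H·P̄·Hᵀ + R = [27944/125]
step 1: K = P̄·Hᵀ·S⁻¹ = [-3279/6986; 1587/27944]
step 1: x' = x̄ + K·y = [-3084/3493, 4288/3493]
step 1: P' = (I − K·H)·P̄ = [1894/3493 4297/6986; 4297/6986 35963/27944]
step 2: x̄ = F·x = [-6696/3493, 7372/3493]
step 2: P̄ = F·P·Fᵀ + Q = [702307/27944 -60397/27944; -60397/27944 44683/27944]
step 2: y = z − H·x̄ = [-13778/3493]
step 2: S = H·P̄·Hᵀ + R = [3123443/27944]
step 2: K = P̄·Hᵀ·S⁻¹ = [-1465011/3123443; 165477/3123443]
step 2: x' = x̄ + K·y = [-208890/3123443, 5939330/3123443]
step 2: P' = (I − K·H)·P̄ = [1694770/3123443 1924529/3123443; 1924529/3123443 4014535/3123443]

step 0: x' = [-81/125, 62/125], P' = [114/125 172/125; 172/125 356/125]
step 1: x' = [-3084/3493, 4288/3493], P' = [1894/3493 4297/6986; 4297/6986 35963/27944]
step 2: x' = [-208890/3123443, 5939330/3123443], P' = [1694770/3123443 1924529/3123443; 1924529/3123443 4014535/3123443]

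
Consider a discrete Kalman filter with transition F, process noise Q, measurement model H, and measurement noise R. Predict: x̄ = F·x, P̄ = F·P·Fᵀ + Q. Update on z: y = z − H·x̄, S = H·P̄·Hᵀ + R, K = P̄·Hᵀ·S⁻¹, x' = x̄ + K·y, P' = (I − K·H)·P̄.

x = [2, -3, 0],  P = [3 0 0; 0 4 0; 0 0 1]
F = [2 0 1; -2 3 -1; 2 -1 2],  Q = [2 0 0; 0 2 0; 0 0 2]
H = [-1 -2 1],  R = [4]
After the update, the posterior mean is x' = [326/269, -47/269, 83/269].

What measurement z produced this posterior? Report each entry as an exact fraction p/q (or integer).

z = [-1]

x̄ = F·x = [4, -13, 7]
P̄ = F·P·Fᵀ + Q = [15 -13 14; -13 51 -26; 14 -26 22]
S = H·P̄·Hᵀ + R = [269]
K = P̄·Hᵀ·S⁻¹ = [25/269; -115/269; 60/269]
x' − x̄ = [-750/269, 3450/269, -1800/269] = K·y
y = (KᵀK)⁻¹·Kᵀ·(x' − x̄) = [-30]
z = y + H·x̄ = [-30] + [29] = [-1]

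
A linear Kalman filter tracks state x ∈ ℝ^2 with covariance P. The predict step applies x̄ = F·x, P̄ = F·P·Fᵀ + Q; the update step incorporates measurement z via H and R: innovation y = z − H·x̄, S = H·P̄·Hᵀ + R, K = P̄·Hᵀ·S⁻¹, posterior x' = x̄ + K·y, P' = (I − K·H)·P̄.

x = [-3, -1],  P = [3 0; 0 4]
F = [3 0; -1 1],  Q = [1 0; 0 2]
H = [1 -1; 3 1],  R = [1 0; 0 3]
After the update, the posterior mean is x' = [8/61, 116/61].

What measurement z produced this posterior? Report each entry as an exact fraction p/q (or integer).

z = [-2, 3]

x̄ = F·x = [-9, 2]
P̄ = F·P·Fᵀ + Q = [28 -9; -9 9]
S = H·P̄·Hᵀ + R = [56 93; 93 210]
K = P̄·Hᵀ·S⁻¹ = [265/1037 253/1037; -702/1037 222/1037]
x' − x̄ = [557/61, -6/61] = K·y
y = (KᵀK)⁻¹·Kᵀ·(x' − x̄) = [9, 28]
z = y + H·x̄ = [9, 28] + [-11, -25] = [-2, 3]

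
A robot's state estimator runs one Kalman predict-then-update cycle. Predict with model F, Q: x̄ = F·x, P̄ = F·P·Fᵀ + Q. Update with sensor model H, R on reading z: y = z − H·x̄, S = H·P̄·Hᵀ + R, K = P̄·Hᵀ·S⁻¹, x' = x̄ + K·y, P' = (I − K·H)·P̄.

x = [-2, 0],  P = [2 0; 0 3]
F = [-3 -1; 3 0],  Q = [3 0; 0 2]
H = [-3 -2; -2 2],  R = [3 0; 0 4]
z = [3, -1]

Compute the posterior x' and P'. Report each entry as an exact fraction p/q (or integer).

x' = [-1395/4223, -4011/4223]
P' = [1164/4223 -522/4223; -522/4223 1932/4223]

x̄ = F·x = [6, -6]
P̄ = F·P·Fᵀ + Q = [24 -18; -18 20]
y = z − H·x̄ = [9, 23]
S = H·P̄·Hᵀ + R = [83 100; 100 324]
K = P̄·Hᵀ·S⁻¹ = [-816/4223 -843/4223; -766/4223 1227/4223]
x' = x̄ + K·y = [-1395/4223, -4011/4223]
P' = (I − K·H)·P̄ = [1164/4223 -522/4223; -522/4223 1932/4223]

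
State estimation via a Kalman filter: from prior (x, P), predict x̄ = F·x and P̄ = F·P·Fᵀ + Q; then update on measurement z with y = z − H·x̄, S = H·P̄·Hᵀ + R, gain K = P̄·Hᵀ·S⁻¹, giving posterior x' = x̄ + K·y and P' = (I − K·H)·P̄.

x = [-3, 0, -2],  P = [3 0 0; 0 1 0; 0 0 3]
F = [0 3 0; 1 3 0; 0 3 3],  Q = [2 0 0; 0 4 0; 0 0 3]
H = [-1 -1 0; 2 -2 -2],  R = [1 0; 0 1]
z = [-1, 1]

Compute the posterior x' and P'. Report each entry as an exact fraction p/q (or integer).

x̄ = F·x = [0, -3, -6]
P̄ = F·P·Fᵀ + Q = [11 9 9; 9 16 9; 9 9 39]
y = z − H·x̄ = [-4, -17]
S = H·P̄·Hᵀ + R = [46 46; 46 193]
K = P̄·Hᵀ·S⁻¹ = [-536/1127 2/49; -479/966 -1/21; 19/1127 -20/49]
x' = x̄ + K·y = [1362/1127, -100/483, 982/1127]
P' = (I − K·H)·P̄ = [2321/1127 -255/161 4083/1127; -255/161 287/138 -586/161; 4083/1127 -586/161 8415/1127]

x' = [1362/1127, -100/483, 982/1127]
P' = [2321/1127 -255/161 4083/1127; -255/161 287/138 -586/161; 4083/1127 -586/161 8415/1127]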